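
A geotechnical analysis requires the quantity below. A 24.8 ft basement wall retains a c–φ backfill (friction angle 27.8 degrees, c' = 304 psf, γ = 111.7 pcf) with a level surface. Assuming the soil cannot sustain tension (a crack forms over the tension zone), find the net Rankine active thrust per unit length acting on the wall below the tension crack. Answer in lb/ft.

5060 lb/ft

K_a = 0.3639; √K_a = 0.6032.
Tension-crack depth z_c = 2c/(γ√K_a) = 2×304/(111.7×0.6032) = 9.023 ft.
σ_a at base = K_a γ H − 2c√K_a = 0.3639×111.7×24.8 − 2×304×0.6032 = 641.3 psf.
P_a = ½ × 641.3 × (H − z_c) = 0.5×641.3×15.78 = 5059 lb/ft.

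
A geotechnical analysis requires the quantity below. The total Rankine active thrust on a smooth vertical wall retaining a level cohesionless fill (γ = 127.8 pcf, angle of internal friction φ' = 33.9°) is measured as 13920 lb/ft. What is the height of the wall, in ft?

K_a = 0.2839. P_a = ½ K_a γ H² ⇒ H = √(2P_a/(K_a γ)).
H = √(2×13920/(0.2839×127.8)) = 27.70 ft.

27.7 ft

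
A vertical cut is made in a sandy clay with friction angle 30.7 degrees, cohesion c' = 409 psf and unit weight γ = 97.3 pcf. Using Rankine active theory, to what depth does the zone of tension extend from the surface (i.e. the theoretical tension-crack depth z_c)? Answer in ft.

14.8 ft

K_a = tan²(45° − 30.7°/2) = 0.3240; √K_a = 0.5692.
The active pressure is zero where K_a γ z = 2c√K_a, so z_c = 2c/(γ√K_a) = 2×409/(97.3×0.5692) = 14.77 ft.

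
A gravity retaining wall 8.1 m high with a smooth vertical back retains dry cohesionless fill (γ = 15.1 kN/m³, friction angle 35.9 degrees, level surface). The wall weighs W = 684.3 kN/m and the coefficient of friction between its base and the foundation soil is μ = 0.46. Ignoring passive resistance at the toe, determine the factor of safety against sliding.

2.44

K_a = tan²(45° − 35.9°/2) = 0.2607.
P_a = ½K_aγH² = 0.5×0.2607×15.1×8.1² = 129.2 kN/m, acting at H/3 = 2.700 m above the base.
FS_sliding = μW / P_a = 0.46×684.3 / 129.2 = 2.437.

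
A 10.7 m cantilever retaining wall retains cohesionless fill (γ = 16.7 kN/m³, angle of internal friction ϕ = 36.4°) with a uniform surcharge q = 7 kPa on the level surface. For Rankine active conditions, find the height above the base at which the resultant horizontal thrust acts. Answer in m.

3.70 m

K_a = 0.2552.
Triangular part P₁ = ½K_aγH² = 243.9 at H/3 = 3.567 m; rectangular part P₂ = K_a q H = 19.11 at H/2 = 5.350 m.
ȳ = (P₁·3.567 + P₂·5.350)/(P₁+P₂) = 3.696 m.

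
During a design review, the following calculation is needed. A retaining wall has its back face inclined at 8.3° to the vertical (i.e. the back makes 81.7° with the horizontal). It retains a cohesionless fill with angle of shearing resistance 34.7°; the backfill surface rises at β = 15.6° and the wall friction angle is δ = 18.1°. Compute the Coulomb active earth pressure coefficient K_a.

K_a = sin²(α+φ) / [sin²α · sin(α−δ) · (1 + √{sin(φ+δ)sin(φ−β) / (sin(α−δ)sin(α+β))})²].
With α = 81.7°, φ = 34.7°, δ = 18.1°, β = 15.6°: K_a = 0.3849.

0.385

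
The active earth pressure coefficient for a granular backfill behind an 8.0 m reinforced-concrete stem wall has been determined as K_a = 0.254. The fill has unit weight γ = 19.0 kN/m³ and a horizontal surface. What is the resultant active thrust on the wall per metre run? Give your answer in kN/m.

P = ½ K_a γ H² = 0.5 × 0.254 × 19.0 × 8.0² = 154.4 kN/m.

154 kN/m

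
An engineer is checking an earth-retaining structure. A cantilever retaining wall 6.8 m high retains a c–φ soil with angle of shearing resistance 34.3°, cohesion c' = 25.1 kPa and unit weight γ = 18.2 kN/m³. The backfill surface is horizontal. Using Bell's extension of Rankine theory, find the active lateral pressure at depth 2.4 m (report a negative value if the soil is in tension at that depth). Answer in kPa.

-14.3 kPa

K_a = (1 − sin φ)/(1 + sin φ) = 0.2792.
σ_a = K_a γ z − 2c√K_a = 0.2792×18.2×2.4 − 2×25.1×0.5284 = -14.33 kPa.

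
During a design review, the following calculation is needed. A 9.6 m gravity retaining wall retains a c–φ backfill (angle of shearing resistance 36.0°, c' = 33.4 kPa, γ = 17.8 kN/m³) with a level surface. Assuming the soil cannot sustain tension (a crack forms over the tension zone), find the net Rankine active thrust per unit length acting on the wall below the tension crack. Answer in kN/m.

11.5 kN/m

K_a = 0.2596; √K_a = 0.5095.
Tension-crack depth z_c = 2c/(γ√K_a) = 2×33.4/(17.8×0.5095) = 7.365 m.
σ_a at base = K_a γ H − 2c√K_a = 0.2596×17.8×9.6 − 2×33.4×0.5095 = 10.33 kPa.
P_a = ½ × 10.33 × (H − z_c) = 0.5×10.33×2.235 = 11.54 kN/m.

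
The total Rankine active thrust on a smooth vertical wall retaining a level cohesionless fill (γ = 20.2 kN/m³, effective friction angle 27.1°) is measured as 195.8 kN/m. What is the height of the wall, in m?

K_a = 0.3741. P_a = ½ K_a γ H² ⇒ H = √(2P_a/(K_a γ)).
H = √(2×195.8/(0.3741×20.2)) = 7.199 m.

7.20 m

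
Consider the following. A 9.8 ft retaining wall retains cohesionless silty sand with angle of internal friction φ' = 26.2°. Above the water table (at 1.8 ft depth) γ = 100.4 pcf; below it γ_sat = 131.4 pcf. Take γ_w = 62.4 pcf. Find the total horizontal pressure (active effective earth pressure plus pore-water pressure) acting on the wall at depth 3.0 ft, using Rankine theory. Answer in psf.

177 psf

K_a = (1 − sin φ)/(1 + sin φ) = 0.3874.
γ' = 131.4 − 62.4 = 69.00 pcf.
Effective vertical stress at 3.0 ft: σ'_v = 100.4×1.8 + 69.00×1.20 = 263.5 psf.
σ'_h = K_a σ'_v = 0.3874 × 263.5 = 102.1 psf; u = γ_w × 1.20 = 74.88 psf.
Total σ_h = 102.1 + 74.88 = 177.0 psf.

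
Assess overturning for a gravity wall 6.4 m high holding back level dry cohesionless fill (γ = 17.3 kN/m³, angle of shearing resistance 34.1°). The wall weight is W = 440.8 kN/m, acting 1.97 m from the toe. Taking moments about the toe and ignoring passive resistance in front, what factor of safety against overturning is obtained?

K_a = tan²(45° − 34.1°/2) = 0.2815.
P_a = ½K_aγH² = 0.5×0.2815×17.3×6.4² = 99.75 kN/m, acting at H/3 = 2.133 m above the base.
Overturning moment M_o = P_a × H/3 = 99.75 × 2.133 = 212.8.
Resisting moment M_r = W × 1.97 = 440.8 × 1.97 = 868.4.
FS_overturning = M_r/M_o = 868.4/212.8 = 4.081.

4.08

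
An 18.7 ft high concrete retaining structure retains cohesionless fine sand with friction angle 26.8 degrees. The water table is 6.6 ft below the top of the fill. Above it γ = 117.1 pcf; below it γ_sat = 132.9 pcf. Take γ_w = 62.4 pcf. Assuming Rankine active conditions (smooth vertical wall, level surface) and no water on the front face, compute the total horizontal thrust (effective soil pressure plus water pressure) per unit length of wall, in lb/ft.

K_a = tan²(45° − φ/2) = 0.3785.
γ' = 132.9 − 62.4 = 70.50 pcf. Depth below WT = 12.1 ft.
σ'_h at WT = K_a γ d_w = 292.5 psf; at base = 292.5 + K_a γ' × 12.1 = 615.4 psf.
P₁ (0–6.6 ft) = ½×292.5×6.6 = 965.3. P₂ (6.6–18.7 ft) = ½(292.5+615.4)×12.1 = 5493.
P_w = ½ γ_w h₂² = 0.5×62.4×12.1² = 4568. Total = 965.3+5493+4568 = 11030 lb/ft.

11000 lb/ft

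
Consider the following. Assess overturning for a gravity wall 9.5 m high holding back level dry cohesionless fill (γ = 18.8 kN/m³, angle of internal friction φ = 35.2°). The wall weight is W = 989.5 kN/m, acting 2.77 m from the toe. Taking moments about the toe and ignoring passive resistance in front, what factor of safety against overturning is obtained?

3.80

K_a = tan²(45° − 35.2°/2) = 0.2687.
P_a = ½K_aγH² = 0.5×0.2687×18.8×9.5² = 227.9 kN/m, acting at H/3 = 3.167 m above the base.
Overturning moment M_o = P_a × H/3 = 227.9 × 3.167 = 721.8.
Resisting moment M_r = W × 2.77 = 989.5 × 2.77 = 2741.
FS_overturning = M_r/M_o = 2741/721.8 = 3.797.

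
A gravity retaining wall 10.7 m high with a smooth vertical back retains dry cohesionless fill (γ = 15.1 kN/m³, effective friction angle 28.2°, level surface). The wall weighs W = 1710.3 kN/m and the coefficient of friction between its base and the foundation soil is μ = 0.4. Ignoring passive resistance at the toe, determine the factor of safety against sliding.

2.21

K_a = tan²(45° − 28.2°/2) = 0.3582.
P_a = ½K_aγH² = 0.5×0.3582×15.1×10.7² = 309.6 kN/m, acting at H/3 = 3.567 m above the base.
FS_sliding = μW / P_a = 0.4×1710.3 / 309.6 = 2.210.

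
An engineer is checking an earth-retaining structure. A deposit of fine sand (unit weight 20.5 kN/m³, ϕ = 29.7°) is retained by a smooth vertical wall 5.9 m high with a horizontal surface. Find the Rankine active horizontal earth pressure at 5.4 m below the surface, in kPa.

37.3 kPa

K_a = (1 − sin φ)/(1 + sin φ) = 0.3374.
σ_h = K_a γ z = 0.3374 × 20.5 × 5.4 = 37.35 kPa.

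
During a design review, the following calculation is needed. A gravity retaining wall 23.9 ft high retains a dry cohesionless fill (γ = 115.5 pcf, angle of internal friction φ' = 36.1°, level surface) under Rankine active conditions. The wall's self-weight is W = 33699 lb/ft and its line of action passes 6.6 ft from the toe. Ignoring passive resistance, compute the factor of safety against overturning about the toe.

K_a = tan²(45° − 36.1°/2) = 0.2585.
P_a = ½K_aγH² = 0.5×0.2585×115.5×23.9² = 8527 lb/ft, acting at H/3 = 7.967 ft above the base.
Overturning moment M_o = P_a × H/3 = 8527 × 7.967 = 67930.
Resisting moment M_r = W × 6.6 = 33699 × 6.6 = 222400.
FS_overturning = M_r/M_o = 222400/67930 = 3.274.

3.27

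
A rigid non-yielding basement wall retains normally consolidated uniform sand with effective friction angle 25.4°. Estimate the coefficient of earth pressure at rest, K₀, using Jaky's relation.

K₀ = 1 − sin φ' = 1 − sin 25.4° = 0.5711.

0.571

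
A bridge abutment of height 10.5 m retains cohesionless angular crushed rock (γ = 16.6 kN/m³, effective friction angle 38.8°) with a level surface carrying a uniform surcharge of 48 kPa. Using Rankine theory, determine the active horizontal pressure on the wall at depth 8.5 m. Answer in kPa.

K_a = (1 − sin φ)/(1 + sin φ) = 0.2296.
σ_v = γz + q = 16.6 × 8.5 + 48 = 189.1 kPa.
σ_h = K_a σ_v = 0.2296 × 189.1 = 43.41 kPa.

43.4 kPa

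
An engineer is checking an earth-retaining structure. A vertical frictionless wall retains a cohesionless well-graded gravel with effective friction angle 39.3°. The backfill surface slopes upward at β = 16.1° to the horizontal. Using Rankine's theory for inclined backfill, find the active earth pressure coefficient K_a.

K_a = cos β · (cos β − √(cos²β − cos²φ)) / (cos β + √(cos²β − cos²φ)).
cos β = 0.9608, cos φ = 0.7738, √(cos²β − cos²φ) = 0.5694.
K_a = 0.9608 × (0.9608 − 0.5694)/(0.9608 + 0.5694) = 0.2457.

0.246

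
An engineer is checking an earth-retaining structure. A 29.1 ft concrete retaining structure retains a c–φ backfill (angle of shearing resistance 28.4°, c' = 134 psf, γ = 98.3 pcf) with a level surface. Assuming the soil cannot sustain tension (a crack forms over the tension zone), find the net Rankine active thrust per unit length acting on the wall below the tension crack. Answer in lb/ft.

10500 lb/ft

K_a = 0.3554; √K_a = 0.5961.
Tension-crack depth z_c = 2c/(γ√K_a) = 2×134/(98.3×0.5961) = 4.573 ft.
σ_a at base = K_a γ H − 2c√K_a = 0.3554×98.3×29.1 − 2×134×0.5961 = 856.8 psf.
P_a = ½ × 856.8 × (H − z_c) = 0.5×856.8×24.53 = 10510 lb/ft.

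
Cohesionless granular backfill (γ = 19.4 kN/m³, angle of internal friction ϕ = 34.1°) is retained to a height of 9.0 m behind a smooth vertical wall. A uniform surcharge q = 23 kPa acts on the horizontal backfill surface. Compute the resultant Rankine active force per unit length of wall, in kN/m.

K_a = tan²(45° − φ/2) = 0.2815.
Soil triangle: ½ K_a γ H² = 0.5×0.2815×19.4×9.0² = 221.2 kN/m.
Surcharge rectangle: K_a q H = 0.2815×23×9.0 = 58.28 kN/m.
Total = 221.2 + 58.28 = 279.5 kN/m.

279 kN/m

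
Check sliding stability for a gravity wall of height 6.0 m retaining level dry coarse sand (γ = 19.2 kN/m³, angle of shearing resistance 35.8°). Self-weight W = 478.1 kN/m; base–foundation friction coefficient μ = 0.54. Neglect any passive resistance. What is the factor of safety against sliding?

K_a = tan²(45° − 35.8°/2) = 0.2619.
P_a = ½K_aγH² = 0.5×0.2619×19.2×6.0² = 90.50 kN/m, acting at H/3 = 2.000 m above the base.
FS_sliding = μW / P_a = 0.54×478.1 / 90.50 = 2.853.

2.85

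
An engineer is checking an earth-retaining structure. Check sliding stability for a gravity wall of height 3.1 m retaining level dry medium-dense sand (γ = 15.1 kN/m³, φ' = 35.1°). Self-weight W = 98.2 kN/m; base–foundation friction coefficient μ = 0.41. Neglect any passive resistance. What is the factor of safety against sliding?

K_a = tan²(45° − 35.1°/2) = 0.2698.
P_a = ½K_aγH² = 0.5×0.2698×15.1×3.1² = 19.58 kN/m, acting at H/3 = 1.033 m above the base.
FS_sliding = μW / P_a = 0.41×98.2 / 19.58 = 2.056.

2.06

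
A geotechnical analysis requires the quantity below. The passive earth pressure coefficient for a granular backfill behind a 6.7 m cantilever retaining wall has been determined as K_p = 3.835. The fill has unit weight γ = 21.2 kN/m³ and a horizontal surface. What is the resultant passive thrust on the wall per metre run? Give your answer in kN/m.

P = ½ K_p γ H² = 0.5 × 3.835 × 21.2 × 6.7² = 1825 kN/m.

1820 kN/m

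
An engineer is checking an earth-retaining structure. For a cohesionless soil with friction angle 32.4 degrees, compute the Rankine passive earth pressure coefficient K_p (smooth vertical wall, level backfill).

K_p = (1 + sin φ)/(1 − sin φ) = tan²(45° + 32.4°/2) = 3.309.

3.31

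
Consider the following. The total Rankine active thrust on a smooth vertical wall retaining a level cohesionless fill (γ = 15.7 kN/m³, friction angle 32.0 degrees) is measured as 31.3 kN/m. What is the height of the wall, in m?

3.60 m

K_a = 0.3073. P_a = ½ K_a γ H² ⇒ H = √(2P_a/(K_a γ)).
H = √(2×31.3/(0.3073×15.7)) = 3.602 m.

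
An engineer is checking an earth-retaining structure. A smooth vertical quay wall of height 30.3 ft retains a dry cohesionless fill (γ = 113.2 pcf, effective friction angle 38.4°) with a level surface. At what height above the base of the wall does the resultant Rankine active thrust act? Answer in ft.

10.1 ft

K_a = 0.2337.
The pressure distribution is triangular, so the resultant acts at H/3 above the base = 30.3/3 = 10.10 ft.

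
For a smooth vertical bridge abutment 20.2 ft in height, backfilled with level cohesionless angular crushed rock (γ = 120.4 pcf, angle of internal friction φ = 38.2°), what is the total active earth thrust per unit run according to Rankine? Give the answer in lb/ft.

K_a = tan²(45° − φ/2) = 0.2358.
P_a = ½ K_a γ H² = 0.5 × 0.2358 × 120.4 × 20.2² = 5792 lb/ft.

5790 lb/ft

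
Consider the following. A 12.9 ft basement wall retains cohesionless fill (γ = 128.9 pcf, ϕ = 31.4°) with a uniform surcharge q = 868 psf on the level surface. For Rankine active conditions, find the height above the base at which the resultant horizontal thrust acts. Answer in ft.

5.40 ft

K_a = 0.3149.
Triangular part P₁ = ½K_aγH² = 3378 at H/3 = 4.300 ft; rectangular part P₂ = K_a q H = 3526 at H/2 = 6.450 ft.
ȳ = (P₁·4.300 + P₂·6.450)/(P₁+P₂) = 5.398 ft.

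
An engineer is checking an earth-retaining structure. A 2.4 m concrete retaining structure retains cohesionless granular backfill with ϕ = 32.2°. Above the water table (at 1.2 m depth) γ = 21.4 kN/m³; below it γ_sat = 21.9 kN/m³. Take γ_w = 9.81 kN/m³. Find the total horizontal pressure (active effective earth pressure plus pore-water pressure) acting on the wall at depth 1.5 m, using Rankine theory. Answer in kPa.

11.9 kPa

K_a = (1 − sin φ)/(1 + sin φ) = 0.3047.
γ' = 21.9 − 9.81 = 12.09 kN/m³.
Effective vertical stress at 1.5 m: σ'_v = 21.4×1.2 + 12.09×0.300 = 29.31 kPa.
σ'_h = K_a σ'_v = 0.3047 × 29.31 = 8.931 kPa; u = γ_w × 0.300 = 2.943 kPa.
Total σ_h = 8.931 + 2.943 = 11.87 kPa.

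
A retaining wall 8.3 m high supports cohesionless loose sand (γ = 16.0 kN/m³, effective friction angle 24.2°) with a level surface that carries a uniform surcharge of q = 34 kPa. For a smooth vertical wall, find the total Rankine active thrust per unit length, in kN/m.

349 kN/m

K_a = tan²(45° − φ/2) = 0.4185.
Soil triangle: ½ K_a γ H² = 0.5×0.4185×16.0×8.3² = 230.7 kN/m.
Surcharge rectangle: K_a q H = 0.4185×34×8.3 = 118.1 kN/m.
Total = 230.7 + 118.1 = 348.8 kN/m.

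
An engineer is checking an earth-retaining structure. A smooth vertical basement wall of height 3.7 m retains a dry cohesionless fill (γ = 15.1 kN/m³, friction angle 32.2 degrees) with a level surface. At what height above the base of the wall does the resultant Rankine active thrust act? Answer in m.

1.23 m

K_a = 0.3047.
The pressure distribution is triangular, so the resultant acts at H/3 above the base = 3.7/3 = 1.233 m.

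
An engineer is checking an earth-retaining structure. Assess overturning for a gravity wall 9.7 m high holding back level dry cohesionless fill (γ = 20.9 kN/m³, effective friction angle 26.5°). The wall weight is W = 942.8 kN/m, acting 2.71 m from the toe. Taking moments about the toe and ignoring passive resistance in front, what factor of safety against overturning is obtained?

K_a = tan²(45° − 26.5°/2) = 0.3829.
P_a = ½K_aγH² = 0.5×0.3829×20.9×9.7² = 376.5 kN/m, acting at H/3 = 3.233 m above the base.
Overturning moment M_o = P_a × H/3 = 376.5 × 3.233 = 1217.
Resisting moment M_r = W × 2.71 = 942.8 × 2.71 = 2555.
FS_overturning = M_r/M_o = 2555/1217 = 2.099.

2.10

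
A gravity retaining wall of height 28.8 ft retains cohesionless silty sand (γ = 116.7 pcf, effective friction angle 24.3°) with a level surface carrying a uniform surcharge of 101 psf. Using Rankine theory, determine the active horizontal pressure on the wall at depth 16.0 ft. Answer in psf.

821 psf

K_a = (1 − sin φ)/(1 + sin φ) = 0.4169.
σ_v = γz + q = 116.7 × 16.0 + 101 = 1968 psf.
σ_h = K_a σ_v = 0.4169 × 1968 = 820.6 psf.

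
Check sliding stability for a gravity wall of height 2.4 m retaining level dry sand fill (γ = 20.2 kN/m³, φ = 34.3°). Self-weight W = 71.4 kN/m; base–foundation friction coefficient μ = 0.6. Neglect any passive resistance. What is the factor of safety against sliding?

2.64

K_a = tan²(45° − 34.3°/2) = 0.2792.
P_a = ½K_aγH² = 0.5×0.2792×20.2×2.4² = 16.24 kN/m, acting at H/3 = 0.8000 m above the base.
FS_sliding = μW / P_a = 0.6×71.4 / 16.24 = 2.638.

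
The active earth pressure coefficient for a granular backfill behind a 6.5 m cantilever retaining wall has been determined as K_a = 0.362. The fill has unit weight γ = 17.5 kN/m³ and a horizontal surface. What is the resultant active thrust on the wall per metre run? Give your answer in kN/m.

134 kN/m

P = ½ K_a γ H² = 0.5 × 0.362 × 17.5 × 6.5² = 133.8 kN/m.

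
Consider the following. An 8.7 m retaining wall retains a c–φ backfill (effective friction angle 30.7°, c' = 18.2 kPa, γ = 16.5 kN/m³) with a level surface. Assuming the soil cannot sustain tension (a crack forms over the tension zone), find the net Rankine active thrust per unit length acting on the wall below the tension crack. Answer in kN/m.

62.2 kN/m

K_a = 0.3240; √K_a = 0.5692.
Tension-crack depth z_c = 2c/(γ√K_a) = 2×18.2/(16.5×0.5692) = 3.875 m.
σ_a at base = K_a γ H − 2c√K_a = 0.3240×16.5×8.7 − 2×18.2×0.5692 = 25.79 kPa.
P_a = ½ × 25.79 × (H − z_c) = 0.5×25.79×4.825 = 62.22 kN/m.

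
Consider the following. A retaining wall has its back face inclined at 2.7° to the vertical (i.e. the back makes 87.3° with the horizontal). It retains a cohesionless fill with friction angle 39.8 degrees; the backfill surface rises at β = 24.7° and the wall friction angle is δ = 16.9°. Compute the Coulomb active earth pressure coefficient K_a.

K_a = sin²(α+φ) / [sin²α · sin(α−δ) · (1 + √{sin(φ+δ)sin(φ−β) / (sin(α−δ)sin(α+β))})²].
With α = 87.3°, φ = 39.8°, δ = 16.9°, β = 24.7°: K_a = 0.3011.

0.301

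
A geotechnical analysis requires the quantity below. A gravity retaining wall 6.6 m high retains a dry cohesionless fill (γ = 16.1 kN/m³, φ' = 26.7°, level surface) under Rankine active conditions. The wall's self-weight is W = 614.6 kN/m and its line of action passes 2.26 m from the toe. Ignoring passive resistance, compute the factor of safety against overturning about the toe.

4.74

K_a = tan²(45° − 26.7°/2) = 0.3800.
P_a = ½K_aγH² = 0.5×0.3800×16.1×6.6² = 133.2 kN/m, acting at H/3 = 2.200 m above the base.
Overturning moment M_o = P_a × H/3 = 133.2 × 2.200 = 293.1.
Resisting moment M_r = W × 2.26 = 614.6 × 2.26 = 1389.
FS_overturning = M_r/M_o = 1389/293.1 = 4.739.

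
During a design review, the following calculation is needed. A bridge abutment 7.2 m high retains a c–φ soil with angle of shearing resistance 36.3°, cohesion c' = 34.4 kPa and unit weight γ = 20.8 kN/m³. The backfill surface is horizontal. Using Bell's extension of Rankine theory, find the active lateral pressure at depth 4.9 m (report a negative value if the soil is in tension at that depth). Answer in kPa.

-8.71 kPa

K_a = (1 − sin φ)/(1 + sin φ) = 0.2563.
σ_a = K_a γ z − 2c√K_a = 0.2563×20.8×4.9 − 2×34.4×0.5062 = -8.710 kPa.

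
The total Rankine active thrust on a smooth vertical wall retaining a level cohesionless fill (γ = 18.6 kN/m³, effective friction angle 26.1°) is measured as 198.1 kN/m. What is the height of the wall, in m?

7.40 m

K_a = 0.3889. P_a = ½ K_a γ H² ⇒ H = √(2P_a/(K_a γ)).
H = √(2×198.1/(0.3889×18.6)) = 7.400 m.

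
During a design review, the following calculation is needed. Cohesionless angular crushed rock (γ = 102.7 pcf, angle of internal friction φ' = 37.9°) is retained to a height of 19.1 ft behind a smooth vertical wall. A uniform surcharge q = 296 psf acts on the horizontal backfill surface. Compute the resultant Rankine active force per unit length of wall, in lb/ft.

5830 lb/ft

K_a = tan²(45° − φ/2) = 0.2389.
Soil triangle: ½ K_a γ H² = 0.5×0.2389×102.7×19.1² = 4476 lb/ft.
Surcharge rectangle: K_a q H = 0.2389×296×19.1 = 1351 lb/ft.
Total = 4476 + 1351 = 5827 lb/ft.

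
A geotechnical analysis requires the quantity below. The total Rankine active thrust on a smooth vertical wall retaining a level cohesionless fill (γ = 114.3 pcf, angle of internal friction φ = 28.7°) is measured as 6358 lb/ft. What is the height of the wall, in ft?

17.8 ft

K_a = 0.3511. P_a = ½ K_a γ H² ⇒ H = √(2P_a/(K_a γ)).
H = √(2×6358/(0.3511×114.3)) = 17.80 ft.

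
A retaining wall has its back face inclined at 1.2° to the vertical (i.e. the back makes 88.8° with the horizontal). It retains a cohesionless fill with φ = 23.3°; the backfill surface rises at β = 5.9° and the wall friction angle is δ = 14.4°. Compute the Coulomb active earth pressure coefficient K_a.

0.432

K_a = sin²(α+φ) / [sin²α · sin(α−δ) · (1 + √{sin(φ+δ)sin(φ−β) / (sin(α−δ)sin(α+β))})²].
With α = 88.8°, φ = 23.3°, δ = 14.4°, β = 5.9°: K_a = 0.4321.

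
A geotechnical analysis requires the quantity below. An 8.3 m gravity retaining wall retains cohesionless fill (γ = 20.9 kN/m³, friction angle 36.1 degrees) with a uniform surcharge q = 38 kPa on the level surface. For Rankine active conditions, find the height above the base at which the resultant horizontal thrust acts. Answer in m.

K_a = 0.2585.
Triangular part P₁ = ½K_aγH² = 186.1 at H/3 = 2.767 m; rectangular part P₂ = K_a q H = 81.53 at H/2 = 4.150 m.
ȳ = (P₁·2.767 + P₂·4.150)/(P₁+P₂) = 3.188 m.

3.19 m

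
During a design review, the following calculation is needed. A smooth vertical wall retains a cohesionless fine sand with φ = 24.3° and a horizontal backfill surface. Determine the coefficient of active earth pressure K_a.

0.417

K_a = (1 − sin φ)/(1 + sin φ) = (1 − sin 24.3°)/(1 + sin 24.3°) = 0.4169.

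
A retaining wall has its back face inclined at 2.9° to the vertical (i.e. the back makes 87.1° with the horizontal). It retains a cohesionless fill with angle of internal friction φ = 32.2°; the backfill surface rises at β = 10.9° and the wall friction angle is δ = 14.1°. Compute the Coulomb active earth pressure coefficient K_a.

K_a = sin²(α+φ) / [sin²α · sin(α−δ) · (1 + √{sin(φ+δ)sin(φ−β) / (sin(α−δ)sin(α+β))})²].
With α = 87.1°, φ = 32.2°, δ = 14.1°, β = 10.9°: K_a = 0.3421.

0.342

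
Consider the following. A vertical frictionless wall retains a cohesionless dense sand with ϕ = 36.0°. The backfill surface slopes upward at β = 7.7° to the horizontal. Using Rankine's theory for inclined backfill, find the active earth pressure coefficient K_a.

0.265

K_a = cos β · (cos β − √(cos²β − cos²φ)) / (cos β + √(cos²β − cos²φ)).
cos β = 0.9910, cos φ = 0.8090, √(cos²β − cos²φ) = 0.5723.
K_a = 0.9910 × (0.9910 − 0.5723)/(0.9910 + 0.5723) = 0.2654.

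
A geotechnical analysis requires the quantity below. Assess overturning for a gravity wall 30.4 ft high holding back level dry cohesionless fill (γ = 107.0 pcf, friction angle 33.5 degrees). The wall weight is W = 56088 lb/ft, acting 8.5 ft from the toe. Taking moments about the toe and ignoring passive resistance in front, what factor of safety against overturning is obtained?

K_a = tan²(45° − 33.5°/2) = 0.2887.
P_a = ½K_aγH² = 0.5×0.2887×107.0×30.4² = 14270 lb/ft, acting at H/3 = 10.13 ft above the base.
Overturning moment M_o = P_a × H/3 = 14270 × 10.13 = 144600.
Resisting moment M_r = W × 8.5 = 56088 × 8.5 = 476700.
FS_overturning = M_r/M_o = 476700/144600 = 3.296.

3.30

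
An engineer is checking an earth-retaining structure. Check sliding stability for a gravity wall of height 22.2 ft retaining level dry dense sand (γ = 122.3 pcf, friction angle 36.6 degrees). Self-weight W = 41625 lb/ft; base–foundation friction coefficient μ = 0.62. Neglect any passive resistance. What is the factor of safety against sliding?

3.39

K_a = tan²(45° − 36.6°/2) = 0.2530.
P_a = ½K_aγH² = 0.5×0.2530×122.3×22.2² = 7623 lb/ft, acting at H/3 = 7.400 ft above the base.
FS_sliding = μW / P_a = 0.62×41625 / 7623 = 3.385.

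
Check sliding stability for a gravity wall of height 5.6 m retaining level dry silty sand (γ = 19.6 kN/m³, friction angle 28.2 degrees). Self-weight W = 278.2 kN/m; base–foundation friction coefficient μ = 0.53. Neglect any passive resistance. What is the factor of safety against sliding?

1.34

K_a = tan²(45° − 28.2°/2) = 0.3582.
P_a = ½K_aγH² = 0.5×0.3582×19.6×5.6² = 110.1 kN/m, acting at H/3 = 1.867 m above the base.
FS_sliding = μW / P_a = 0.53×278.2 / 110.1 = 1.339.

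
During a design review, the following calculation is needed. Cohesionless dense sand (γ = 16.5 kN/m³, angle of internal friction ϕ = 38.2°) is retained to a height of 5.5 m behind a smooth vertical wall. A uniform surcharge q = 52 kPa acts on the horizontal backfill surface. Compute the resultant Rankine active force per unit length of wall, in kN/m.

126 kN/m

K_a = tan²(45° − φ/2) = 0.2358.
Soil triangle: ½ K_a γ H² = 0.5×0.2358×16.5×5.5² = 58.84 kN/m.
Surcharge rectangle: K_a q H = 0.2358×52×5.5 = 67.43 kN/m.
Total = 58.84 + 67.43 = 126.3 kN/m.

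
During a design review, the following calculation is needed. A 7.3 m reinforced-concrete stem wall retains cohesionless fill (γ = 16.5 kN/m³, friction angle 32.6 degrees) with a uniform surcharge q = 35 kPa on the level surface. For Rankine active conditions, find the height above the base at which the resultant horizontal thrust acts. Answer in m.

2.88 m

K_a = 0.2997.
Triangular part P₁ = ½K_aγH² = 131.8 at H/3 = 2.433 m; rectangular part P₂ = K_a q H = 76.58 at H/2 = 3.650 m.
ȳ = (P₁·2.433 + P₂·3.650)/(P₁+P₂) = 2.881 m.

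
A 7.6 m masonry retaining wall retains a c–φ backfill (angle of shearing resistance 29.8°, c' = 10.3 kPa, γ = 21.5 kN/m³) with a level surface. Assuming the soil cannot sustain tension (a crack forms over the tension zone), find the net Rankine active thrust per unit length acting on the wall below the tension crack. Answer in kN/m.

128 kN/m

K_a = 0.3360; √K_a = 0.5797.
Tension-crack depth z_c = 2c/(γ√K_a) = 2×10.3/(21.5×0.5797) = 1.653 m.
σ_a at base = K_a γ H − 2c√K_a = 0.3360×21.5×7.6 − 2×10.3×0.5797 = 42.97 kPa.
P_a = ½ × 42.97 × (H − z_c) = 0.5×42.97×5.947 = 127.8 kN/m.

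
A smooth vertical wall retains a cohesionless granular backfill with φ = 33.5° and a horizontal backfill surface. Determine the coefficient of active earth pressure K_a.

0.289

K_a = tan²(45° − φ/2) = tan²(28.25°) = 0.2887.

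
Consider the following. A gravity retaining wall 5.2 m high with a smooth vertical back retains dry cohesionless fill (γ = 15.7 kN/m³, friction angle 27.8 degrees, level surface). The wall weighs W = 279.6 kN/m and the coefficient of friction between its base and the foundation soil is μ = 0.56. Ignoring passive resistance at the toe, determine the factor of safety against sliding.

2.03

K_a = tan²(45° − 27.8°/2) = 0.3639.
P_a = ½K_aγH² = 0.5×0.3639×15.7×5.2² = 77.24 kN/m, acting at H/3 = 1.733 m above the base.
FS_sliding = μW / P_a = 0.56×279.6 / 77.24 = 2.027.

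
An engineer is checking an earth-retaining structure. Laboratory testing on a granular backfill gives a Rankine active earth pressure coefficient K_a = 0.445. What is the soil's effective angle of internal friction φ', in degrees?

22.6°

K_a = tan²(45° − φ/2) ⇒ 45° − φ/2 = arctan(√0.445) = 33.71°.
φ = 2(45° − 33.71°) = 22.59°.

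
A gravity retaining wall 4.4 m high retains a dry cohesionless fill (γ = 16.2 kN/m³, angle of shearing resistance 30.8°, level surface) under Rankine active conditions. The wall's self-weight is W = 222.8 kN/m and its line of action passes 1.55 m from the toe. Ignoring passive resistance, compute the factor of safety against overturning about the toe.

K_a = tan²(45° − 30.8°/2) = 0.3227.
P_a = ½K_aγH² = 0.5×0.3227×16.2×4.4² = 50.61 kN/m, acting at H/3 = 1.467 m above the base.
Overturning moment M_o = P_a × H/3 = 50.61 × 1.467 = 74.22.
Resisting moment M_r = W × 1.55 = 222.8 × 1.55 = 345.3.
FS_overturning = M_r/M_o = 345.3/74.22 = 4.653.

4.65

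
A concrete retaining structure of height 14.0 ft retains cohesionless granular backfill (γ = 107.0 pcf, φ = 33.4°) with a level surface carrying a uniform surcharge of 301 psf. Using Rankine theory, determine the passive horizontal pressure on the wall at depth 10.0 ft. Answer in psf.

4730 psf

K_p = (1 + sin φ)/(1 − sin φ) = 3.449.
σ_v = γz + q = 107.0 × 10.0 + 301 = 1371 psf.
σ_h = K_p σ_v = 3.449 × 1371 = 4729 psf.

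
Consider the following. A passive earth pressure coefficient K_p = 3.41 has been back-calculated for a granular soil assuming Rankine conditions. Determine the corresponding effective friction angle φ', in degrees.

33.1°

K_p = (1+sin φ)/(1−sin φ) ⇒ sin φ = (K_p − 1)/(K_p + 1) = 0.5465.
φ = arcsin(0.5465) = 33.13°.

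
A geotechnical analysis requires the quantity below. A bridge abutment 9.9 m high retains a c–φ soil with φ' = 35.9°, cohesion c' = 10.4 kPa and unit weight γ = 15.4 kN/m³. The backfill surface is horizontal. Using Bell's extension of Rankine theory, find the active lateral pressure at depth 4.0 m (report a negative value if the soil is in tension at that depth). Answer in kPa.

K_a = (1 − sin φ)/(1 + sin φ) = 0.2607.
σ_a = K_a γ z − 2c√K_a = 0.2607×15.4×4.0 − 2×10.4×0.5106 = 5.440 kPa.

5.44 kPa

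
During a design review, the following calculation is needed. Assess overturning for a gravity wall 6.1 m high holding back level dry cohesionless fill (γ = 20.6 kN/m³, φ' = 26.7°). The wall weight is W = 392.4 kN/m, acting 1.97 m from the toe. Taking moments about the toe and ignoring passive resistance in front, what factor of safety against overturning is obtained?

K_a = tan²(45° − 26.7°/2) = 0.3800.
P_a = ½K_aγH² = 0.5×0.3800×20.6×6.1² = 145.6 kN/m, acting at H/3 = 2.033 m above the base.
Overturning moment M_o = P_a × H/3 = 145.6 × 2.033 = 296.1.
Resisting moment M_r = W × 1.97 = 392.4 × 1.97 = 773.0.
FS_overturning = M_r/M_o = 773.0/296.1 = 2.611.

2.61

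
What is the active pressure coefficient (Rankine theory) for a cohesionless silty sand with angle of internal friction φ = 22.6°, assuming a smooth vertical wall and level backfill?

0.445

K_a = (1 − sin φ)/(1 + sin φ) = (1 − sin 22.6°)/(1 + sin 22.6°) = 0.4448.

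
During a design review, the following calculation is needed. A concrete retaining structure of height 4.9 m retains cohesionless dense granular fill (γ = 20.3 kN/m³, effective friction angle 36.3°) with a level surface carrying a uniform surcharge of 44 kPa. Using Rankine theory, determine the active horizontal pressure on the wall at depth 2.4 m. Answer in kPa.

K_a = (1 − sin φ)/(1 + sin φ) = 0.2563.
σ_v = γz + q = 20.3 × 2.4 + 44 = 92.72 kPa.
σ_h = K_a σ_v = 0.2563 × 92.72 = 23.76 kPa.

23.8 kPa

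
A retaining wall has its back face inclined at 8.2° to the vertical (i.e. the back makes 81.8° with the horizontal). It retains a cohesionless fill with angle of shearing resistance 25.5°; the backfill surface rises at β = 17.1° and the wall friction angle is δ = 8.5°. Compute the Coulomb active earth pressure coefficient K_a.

0.580

K_a = sin²(α+φ) / [sin²α · sin(α−δ) · (1 + √{sin(φ+δ)sin(φ−β) / (sin(α−δ)sin(α+β))})²].
With α = 81.8°, φ = 25.5°, δ = 8.5°, β = 17.1°: K_a = 0.5803.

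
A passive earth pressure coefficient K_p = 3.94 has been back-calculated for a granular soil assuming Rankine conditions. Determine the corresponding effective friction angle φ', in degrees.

36.5°

K_p = (1+sin φ)/(1−sin φ) ⇒ sin φ = (K_p − 1)/(K_p + 1) = 0.5951.
φ = arcsin(0.5951) = 36.52°.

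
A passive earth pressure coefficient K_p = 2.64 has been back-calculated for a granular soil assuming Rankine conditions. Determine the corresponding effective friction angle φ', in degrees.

K_p = (1+sin φ)/(1−sin φ) ⇒ sin φ = (K_p − 1)/(K_p + 1) = 0.4505.
φ = arcsin(0.4505) = 26.78°.

26.8°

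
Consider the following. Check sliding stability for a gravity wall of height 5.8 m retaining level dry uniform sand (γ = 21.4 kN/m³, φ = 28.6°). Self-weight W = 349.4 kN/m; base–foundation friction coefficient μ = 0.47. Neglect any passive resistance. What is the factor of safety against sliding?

1.29

K_a = tan²(45° − 28.6°/2) = 0.3525.
P_a = ½K_aγH² = 0.5×0.3525×21.4×5.8² = 126.9 kN/m, acting at H/3 = 1.933 m above the base.
FS_sliding = μW / P_a = 0.47×349.4 / 126.9 = 1.294.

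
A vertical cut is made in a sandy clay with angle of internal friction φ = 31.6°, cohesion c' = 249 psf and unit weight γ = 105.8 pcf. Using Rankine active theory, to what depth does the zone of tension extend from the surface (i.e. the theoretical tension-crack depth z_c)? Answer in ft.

8.42 ft

K_a = tan²(45° − 31.6°/2) = 0.3123; √K_a = 0.5589.
The active pressure is zero where K_a γ z = 2c√K_a, so z_c = 2c/(γ√K_a) = 2×249/(105.8×0.5589) = 8.422 ft.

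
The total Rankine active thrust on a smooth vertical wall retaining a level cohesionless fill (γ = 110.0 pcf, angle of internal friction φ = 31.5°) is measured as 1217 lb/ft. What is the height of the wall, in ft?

8.40 ft

K_a = 0.3136. P_a = ½ K_a γ H² ⇒ H = √(2P_a/(K_a γ)).
H = √(2×1217/(0.3136×110.0)) = 8.400 ft.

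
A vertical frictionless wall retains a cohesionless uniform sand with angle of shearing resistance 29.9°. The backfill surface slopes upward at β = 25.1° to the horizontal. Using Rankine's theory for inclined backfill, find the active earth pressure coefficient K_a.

0.499

K_a = cos β · (cos β − √(cos²β − cos²φ)) / (cos β + √(cos²β − cos²φ)).
cos β = 0.9056, cos φ = 0.8669, √(cos²β − cos²φ) = 0.2618.
K_a = 0.9056 × (0.9056 − 0.2618)/(0.9056 + 0.2618) = 0.4994.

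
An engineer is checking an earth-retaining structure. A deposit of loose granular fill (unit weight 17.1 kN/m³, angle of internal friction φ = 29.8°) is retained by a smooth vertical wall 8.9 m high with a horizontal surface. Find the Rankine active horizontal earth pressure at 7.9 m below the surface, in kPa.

45.4 kPa

K_a = (1 − sin φ)/(1 + sin φ) = 0.3360.
σ_h = K_a γ z = 0.3360 × 17.1 × 7.9 = 45.39 kPa.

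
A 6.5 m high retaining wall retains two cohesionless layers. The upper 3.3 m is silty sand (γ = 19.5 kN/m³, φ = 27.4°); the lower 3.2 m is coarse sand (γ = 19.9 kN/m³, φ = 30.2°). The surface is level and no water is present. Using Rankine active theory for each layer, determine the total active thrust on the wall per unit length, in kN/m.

141 kN/m

K_a1 = tan²(45°−27.4°/2) = 0.3697; K_a2 = tan²(45°−30.2°/2) = 0.3307.
Layer 1: σ at base = K_a1 γ₁ h₁ = 23.79 kPa; P₁ = ½×23.79×3.3 = 39.25.
Layer 2: σ_v at top = γ₁h₁ = 64.35; σ_h top = K_a2×64.35 = 21.28; σ_h base = K_a2×(64.35+19.9×3.2) = 42.33.
P₂ = ½(21.28+42.33)×3.2 = 101.8. Total P_a = 39.25+101.8 = 141.0 kN/m.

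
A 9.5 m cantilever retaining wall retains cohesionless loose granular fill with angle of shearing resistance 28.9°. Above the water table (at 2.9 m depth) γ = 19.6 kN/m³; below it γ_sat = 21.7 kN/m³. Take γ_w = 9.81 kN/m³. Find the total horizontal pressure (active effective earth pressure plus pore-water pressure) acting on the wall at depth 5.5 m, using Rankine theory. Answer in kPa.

56.1 kPa

K_a = (1 − sin φ)/(1 + sin φ) = 0.3484.
γ' = 21.7 − 9.81 = 11.89 kN/m³.
Effective vertical stress at 5.5 m: σ'_v = 19.6×2.9 + 11.89×2.60 = 87.75 kPa.
σ'_h = K_a σ'_v = 0.3484 × 87.75 = 30.57 kPa; u = γ_w × 2.60 = 25.51 kPa.
Total σ_h = 30.57 + 25.51 = 56.08 kPa.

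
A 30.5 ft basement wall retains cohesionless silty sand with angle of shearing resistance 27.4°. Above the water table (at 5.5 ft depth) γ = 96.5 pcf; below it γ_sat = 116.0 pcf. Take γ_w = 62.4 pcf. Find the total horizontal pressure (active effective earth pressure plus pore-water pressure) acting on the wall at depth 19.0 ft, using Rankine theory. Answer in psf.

K_a = (1 − sin φ)/(1 + sin φ) = 0.3697.
γ' = 116.0 − 62.4 = 53.60 pcf.
Effective vertical stress at 19.0 ft: σ'_v = 96.5×5.5 + 53.60×13.5 = 1254 psf.
σ'_h = K_a σ'_v = 0.3697 × 1254 = 463.7 psf; u = γ_w × 13.5 = 842.4 psf.
Total σ_h = 463.7 + 842.4 = 1306 psf.

1310 psf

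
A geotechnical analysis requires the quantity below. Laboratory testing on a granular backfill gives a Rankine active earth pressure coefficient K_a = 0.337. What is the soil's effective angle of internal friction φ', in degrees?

29.7°

K_a = tan²(45° − φ/2) ⇒ 45° − φ/2 = arctan(√0.337) = 30.14°.
φ = 2(45° − 30.14°) = 29.73°.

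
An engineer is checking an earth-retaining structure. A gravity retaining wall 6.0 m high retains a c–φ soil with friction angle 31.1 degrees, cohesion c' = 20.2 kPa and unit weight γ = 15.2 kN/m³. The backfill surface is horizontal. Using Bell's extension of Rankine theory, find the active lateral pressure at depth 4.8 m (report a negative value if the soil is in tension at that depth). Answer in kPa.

0.449 kPa

K_a = (1 − sin φ)/(1 + sin φ) = 0.3188.
σ_a = K_a γ z − 2c√K_a = 0.3188×15.2×4.8 − 2×20.2×0.5646 = 0.4487 kPa.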